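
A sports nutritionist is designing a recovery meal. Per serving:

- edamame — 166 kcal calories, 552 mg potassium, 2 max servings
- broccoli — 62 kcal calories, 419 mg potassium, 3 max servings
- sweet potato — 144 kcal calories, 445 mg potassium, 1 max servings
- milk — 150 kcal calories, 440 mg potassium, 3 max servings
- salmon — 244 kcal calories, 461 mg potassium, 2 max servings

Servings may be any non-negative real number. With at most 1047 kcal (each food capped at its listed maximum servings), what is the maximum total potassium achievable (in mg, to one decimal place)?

3935.3 mg

Potassium per kcal: broccoli 6.758, edamame 3.325, sweet potato 3.09, milk 2.933, salmon 1.889.
Take 3 servings of broccoli: uses 186 kcal, +1257.0 mg potassium (running total 1257.0 mg).
Take 2 servings of edamame: uses 332 kcal, +1104.0 mg potassium (running total 2361.0 mg).
Take 1 serving of sweet potato: uses 144 kcal, +445.0 mg potassium (running total 2806.0 mg).
Take 2.567 servings of milk: uses 385 kcal, +1129.3 mg potassium (running total 3935.3 mg).
Filling greedily by potassium-per-kcal is optimal for one linear limit, giving 3935.3 mg.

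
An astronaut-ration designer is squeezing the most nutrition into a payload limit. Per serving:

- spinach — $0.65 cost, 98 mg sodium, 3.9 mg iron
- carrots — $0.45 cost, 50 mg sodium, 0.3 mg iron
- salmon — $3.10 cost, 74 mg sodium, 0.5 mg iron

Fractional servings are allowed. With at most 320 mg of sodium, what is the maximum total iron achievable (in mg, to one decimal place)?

Iron per mg sodium: spinach 0.0398, salmon 0.006757, carrots 0.006.
With no serving limits, spend the whole sodium allowance on spinach: 320 mg / 98 mg × 3.9 mg = 12.7 mg.

12.7 mg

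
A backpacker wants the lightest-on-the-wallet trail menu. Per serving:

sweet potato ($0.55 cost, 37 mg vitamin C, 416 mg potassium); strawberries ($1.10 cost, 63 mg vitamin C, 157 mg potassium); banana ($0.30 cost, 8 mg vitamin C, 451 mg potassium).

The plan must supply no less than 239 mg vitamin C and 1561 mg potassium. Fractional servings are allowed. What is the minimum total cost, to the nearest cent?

$3.55

Check every corner: each single food scaled to meet both minima, and each pair solved so both constraints bind.
sweet potato only: max(239/37, 1561/416) = 6.459 servings → $3.55.
strawberries only: max(239/63, 1561/157) = 9.943 servings → $10.94.
banana only: max(239/8, 1561/451) = 29.88 servings → $8.96.
sweet potato + strawberries with both tight: 2.982 servings and 2.043 servings → $3.89.
sweet potato + banana: intersection lies outside the first quadrant.
strawberries + banana with both tight: 3.509 servings and 2.24 servings → $4.53.
The minimum over all feasible corners is $3.55.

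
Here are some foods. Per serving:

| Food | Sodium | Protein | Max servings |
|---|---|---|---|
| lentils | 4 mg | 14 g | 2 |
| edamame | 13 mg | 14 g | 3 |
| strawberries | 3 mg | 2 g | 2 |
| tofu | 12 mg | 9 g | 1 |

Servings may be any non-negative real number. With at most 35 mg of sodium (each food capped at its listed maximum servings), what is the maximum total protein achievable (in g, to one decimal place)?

Protein per mg sodium: lentils 3.5, edamame 1.077, tofu 0.75, strawberries 0.6667.
Take 2 servings of lentils: uses 8 mg sodium, +28.0 g protein (running total 28.0 g).
Take 2.077 servings of edamame: uses 27 mg sodium, +29.1 g protein (running total 57.1 g).
Filling greedily by protein-per-mg sodium is optimal for one linear limit, giving 57.1 g.

57.1 g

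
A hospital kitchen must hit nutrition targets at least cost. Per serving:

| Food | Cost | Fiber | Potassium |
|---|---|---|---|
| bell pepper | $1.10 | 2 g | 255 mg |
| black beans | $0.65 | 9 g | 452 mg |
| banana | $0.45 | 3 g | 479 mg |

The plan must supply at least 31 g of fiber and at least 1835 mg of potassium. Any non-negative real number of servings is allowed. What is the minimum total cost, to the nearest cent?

An LP optimum is at a vertex; with two nutrient constraints at most two foods are used. Check each candidate.
bell pepper only: max(31/2, 1835/255) = 15.5 servings → $17.05.
black beans only: max(31/9, 1835/452) = 4.06 servings → $2.64.
banana only: max(31/3, 1835/479) = 10.33 servings → $4.65.
bell pepper + black beans with both tight: 1.799 servings and 3.045 servings → $3.96.
bell pepper + banana: the both-tight solution has a negative serving — not a feasible corner.
black beans + banana with both tight: 3.162 servings and 0.847 servings → $2.44.
Cheapest feasible corner: $2.44.

$2.44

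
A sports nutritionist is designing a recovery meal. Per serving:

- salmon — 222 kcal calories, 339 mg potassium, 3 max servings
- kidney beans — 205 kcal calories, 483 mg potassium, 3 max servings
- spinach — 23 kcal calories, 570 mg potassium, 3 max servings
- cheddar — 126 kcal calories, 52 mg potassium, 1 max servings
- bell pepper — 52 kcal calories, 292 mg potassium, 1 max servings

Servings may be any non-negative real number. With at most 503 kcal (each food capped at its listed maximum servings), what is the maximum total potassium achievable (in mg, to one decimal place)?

2902.0 mg

Potassium per kcal: spinach 24.78, bell pepper 5.615, kidney beans 2.356, salmon 1.527, cheddar 0.4127.
Take 3 servings of spinach: uses 69 kcal, +1710.0 mg potassium (running total 1710.0 mg).
Take 1 serving of bell pepper: uses 52 kcal, +292.0 mg potassium (running total 2002.0 mg).
Take 1.863 servings of kidney beans: uses 382 kcal, +900.0 mg potassium (running total 2902.0 mg).
Filling greedily by potassium-per-kcal is optimal for one linear limit, giving 2902.0 mg.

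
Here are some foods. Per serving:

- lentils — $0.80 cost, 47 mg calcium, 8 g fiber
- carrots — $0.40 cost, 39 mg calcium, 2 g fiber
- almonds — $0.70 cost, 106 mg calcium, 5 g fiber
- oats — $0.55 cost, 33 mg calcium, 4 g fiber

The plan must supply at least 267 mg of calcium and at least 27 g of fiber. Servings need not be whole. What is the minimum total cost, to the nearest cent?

$2.98

lentils only: max(267/47, 27/8) = 5.681 servings → $4.54.
carrots only: max(267/39, 27/2) = 13.5 servings → $5.40.
almonds only: max(267/106, 27/5) = 5.4 servings → $3.78.
oats only: max(267/33, 27/4) = 8.091 servings → $4.45.
lentils + carrots with both tight: 2.381 servings and 3.977 servings → $3.50.
lentils + almonds with both tight: 2.491 servings and 1.414 servings → $2.98.
lentils + oats with both targets exact would need a negative amount; discard.
carrots + almonds: the both-tight solution has a negative serving — not a feasible corner.
carrots + oats with both tight: 1.967 servings and 5.767 servings → $3.96.
almonds + oats with both tight: 0.6834 servings and 5.896 servings → $3.72.
Cheapest feasible corner: $2.98.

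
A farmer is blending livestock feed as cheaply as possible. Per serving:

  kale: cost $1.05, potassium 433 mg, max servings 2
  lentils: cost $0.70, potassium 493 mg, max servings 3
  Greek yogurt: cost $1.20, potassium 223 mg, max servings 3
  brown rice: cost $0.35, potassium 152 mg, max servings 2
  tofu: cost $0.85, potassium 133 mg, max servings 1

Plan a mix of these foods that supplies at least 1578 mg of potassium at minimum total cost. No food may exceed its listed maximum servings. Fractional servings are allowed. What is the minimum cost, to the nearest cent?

Cost per mg of potassium: lentils $0.0014, brown rice $0.0023, kale $0.0024, Greek yogurt $0.0054, tofu $0.0064.
Take 3 servings of lentils: +1479.0 mg potassium for $2.10 (total $2.10, still need 99.0 mg).
Take 0.6513 servings of brown rice: +99.0 mg potassium for $0.23 (total $2.33, still need 0.0 mg).
Filling from the cheapest source first is optimal under one linear minimum: $2.33.

$2.33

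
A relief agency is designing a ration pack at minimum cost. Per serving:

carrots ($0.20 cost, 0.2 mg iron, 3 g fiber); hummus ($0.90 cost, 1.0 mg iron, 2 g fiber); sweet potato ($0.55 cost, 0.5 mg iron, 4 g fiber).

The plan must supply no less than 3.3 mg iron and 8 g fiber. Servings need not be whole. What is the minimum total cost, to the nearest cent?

$2.98

Two binding constraints pin down two serving amounts, so the optimal mix uses at most two foods. The candidates are each food alone (scaled to the tighter of iron/fiber) and each pair with both constraints tight.
carrots only: max(3.3/0.2, 8/3) = 16.5 servings → $3.30.
hummus only: max(3.3/1.0, 8/2) = 4 servings → $3.60.
sweet potato only: max(3.3/0.5, 8/4) = 6.6 servings → $3.63.
carrots + hummus with both tight: 0.5385 servings and 3.192 servings → $2.98.
carrots + sweet potato: intersection lies outside the first quadrant.
hummus + sweet potato with both tight: 3.067 servings and 0.4667 servings → $3.02.
The minimum over all feasible corners is $2.98.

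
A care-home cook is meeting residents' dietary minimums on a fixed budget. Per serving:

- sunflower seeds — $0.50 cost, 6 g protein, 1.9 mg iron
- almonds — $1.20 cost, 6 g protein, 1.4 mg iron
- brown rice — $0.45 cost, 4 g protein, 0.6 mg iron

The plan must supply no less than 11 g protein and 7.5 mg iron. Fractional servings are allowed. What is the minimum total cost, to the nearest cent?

The cheapest plan sits at a corner of the feasible region — with two constraints it uses at most two foods.
sunflower seeds only: max(11/6, 7.5/1.9) = 3.947 servings → $1.97.
almonds only: max(11/6, 7.5/1.4) = 5.357 servings → $6.43.
brown rice only: max(11/4, 7.5/0.6) = 12.5 servings → $5.62.
sunflower seeds + almonds: the both-tight solution has a negative serving — not a feasible corner.
sunflower seeds + brown rice with both targets exact would need a negative amount; discard.
almonds + brown rice: the both-tight solution has a negative serving — not a feasible corner.
So the least-cost plan costs $1.97.

$1.97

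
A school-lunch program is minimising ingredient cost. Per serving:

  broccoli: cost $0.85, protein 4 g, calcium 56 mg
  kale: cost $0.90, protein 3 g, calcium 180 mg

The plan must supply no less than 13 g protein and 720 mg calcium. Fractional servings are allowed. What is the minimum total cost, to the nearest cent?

At the optimum either one food covers both requirements or two foods hit both targets exactly; no other combination can be cheaper.
broccoli only: max(13/4, 720/56) = 12.86 servings → $10.93.
kale only: max(13/3, 720/180) = 4.333 servings → $3.90.
broccoli + kale with both tight: 0.3261 servings and 3.899 servings → $3.79.
Cheapest feasible corner: $3.79.

$3.79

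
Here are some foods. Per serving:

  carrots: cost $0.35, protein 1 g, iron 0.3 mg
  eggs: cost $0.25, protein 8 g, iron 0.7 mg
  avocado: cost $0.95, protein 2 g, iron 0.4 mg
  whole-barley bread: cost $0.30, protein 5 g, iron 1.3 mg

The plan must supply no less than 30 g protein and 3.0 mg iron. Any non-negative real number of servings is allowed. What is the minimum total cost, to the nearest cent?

This is a tiny linear program; its minimum lies at a vertex of the feasible set. List the vertices and price them.
carrots only: max(30/1, 3.0/0.3) = 30 servings → $10.50.
eggs only: max(30/8, 3.0/0.7) = 4.286 servings → $1.07.
avocado only: max(30/2, 3.0/0.4) = 15 servings → $14.25.
whole-barley bread only: max(30/5, 3.0/1.3) = 6 servings → $1.80.
carrots + eggs with both tight: 1.765 servings and 3.529 servings → $1.50.
carrots + avocado: intersection lies outside the first quadrant.
carrots + whole-barley bread: the both-tight solution has a negative serving — not a feasible corner.
eggs + avocado with both tight: 3.333 servings and 1.667 servings → $2.42.
eggs + whole-barley bread with both tight: 3.478 servings and 0.4348 servings → $1.00.
avocado + whole-barley bread: the both-tight solution has a negative serving — not a feasible corner.
The minimum over all feasible corners is $1.00.

$1.00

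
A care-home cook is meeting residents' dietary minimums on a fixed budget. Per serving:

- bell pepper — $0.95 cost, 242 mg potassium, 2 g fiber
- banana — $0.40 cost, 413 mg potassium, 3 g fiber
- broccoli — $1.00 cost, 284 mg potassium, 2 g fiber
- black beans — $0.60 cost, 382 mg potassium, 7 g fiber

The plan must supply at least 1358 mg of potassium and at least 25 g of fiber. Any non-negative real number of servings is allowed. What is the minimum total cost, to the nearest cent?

$2.14

Compare the cost at each extreme point of the feasible region.
bell pepper only: max(1358/242, 25/2) = 12.5 servings → $11.88.
banana only: max(1358/413, 25/3) = 8.333 servings → $3.33.
broccoli only: max(1358/284, 25/2) = 12.5 servings → $12.50.
black beans only: max(1358/382, 25/7) = 3.571 servings → $2.14.
bell pepper + banana: intersection lies outside the first quadrant.
bell pepper + broccoli: intersection lies outside the first quadrant.
bell pepper + black beans with both targets exact would need a negative amount; discard.
banana + broccoli: intersection lies outside the first quadrant.
banana + black beans: the both-tight solution has a negative serving — not a feasible corner.
broccoli + black beans with both targets exact would need a negative amount; discard.
So the least-cost plan costs $2.14.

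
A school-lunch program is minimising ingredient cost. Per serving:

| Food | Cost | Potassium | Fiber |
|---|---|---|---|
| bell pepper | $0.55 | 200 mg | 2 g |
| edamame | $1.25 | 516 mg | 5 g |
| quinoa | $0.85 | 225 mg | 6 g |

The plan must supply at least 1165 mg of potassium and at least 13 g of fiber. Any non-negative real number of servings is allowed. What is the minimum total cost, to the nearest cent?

This is a tiny linear program; its minimum lies at a vertex of the feasible set. List the vertices and price them.
bell pepper only: max(1165/200, 13/2) = 6.5 servings → $3.58.
edamame only: max(1165/516, 13/5) = 2.6 servings → $3.25.
quinoa only: max(1165/225, 13/6) = 5.178 servings → $4.40.
bell pepper + edamame with both targets exact would need a negative amount; discard.
bell pepper + quinoa with both tight: 5.42 servings and 0.36 servings → $3.29.
edamame + quinoa with both tight: 2.062 servings and 0.448 servings → $2.96.
Cheapest feasible corner: $2.96.

$2.96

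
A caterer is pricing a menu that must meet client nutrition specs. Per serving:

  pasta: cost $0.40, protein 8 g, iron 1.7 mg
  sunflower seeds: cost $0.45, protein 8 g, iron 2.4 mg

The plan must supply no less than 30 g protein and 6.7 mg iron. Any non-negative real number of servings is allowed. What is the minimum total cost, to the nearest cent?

$1.52

pasta only: max(30/8, 6.7/1.7) = 3.941 servings → $1.58.
sunflower seeds only: max(30/8, 6.7/2.4) = 3.75 servings → $1.69.
pasta + sunflower seeds with both tight: 3.286 servings and 0.4643 servings → $1.52.
Cheapest feasible corner: $1.52.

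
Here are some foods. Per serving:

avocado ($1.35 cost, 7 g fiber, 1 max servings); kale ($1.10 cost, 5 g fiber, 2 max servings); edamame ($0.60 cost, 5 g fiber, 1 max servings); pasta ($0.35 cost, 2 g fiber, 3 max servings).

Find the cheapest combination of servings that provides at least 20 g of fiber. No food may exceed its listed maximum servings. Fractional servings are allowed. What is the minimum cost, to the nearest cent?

Cost per g of fiber: edamame $0.1200, pasta $0.1750, avocado $0.1929, kale $0.2200.
Take 1 serving of edamame: +5.0 g fiber for $0.60 (total $0.60, still need 15.0 g).
Take 3 servings of pasta: +6.0 g fiber for $1.05 (total $1.65, still need 9.0 g).
Take 1 serving of avocado: +7.0 g fiber for $1.35 (total $3.00, still need 2.0 g).
Take 0.4 servings of kale: +2.0 g fiber for $0.44 (total $3.44, still need 0.0 g).
Filling from the cheapest source first is optimal under one linear minimum: $3.44.

$3.44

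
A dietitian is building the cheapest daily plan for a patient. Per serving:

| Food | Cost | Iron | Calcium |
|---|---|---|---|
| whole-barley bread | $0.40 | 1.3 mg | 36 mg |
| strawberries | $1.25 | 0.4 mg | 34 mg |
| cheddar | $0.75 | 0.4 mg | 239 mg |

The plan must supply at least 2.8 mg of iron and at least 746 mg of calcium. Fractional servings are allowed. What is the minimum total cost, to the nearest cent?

$2.70

For a min-cost LP with two ≥-constraints, a basic feasible solution has at most two positive variables.
whole-barley bread only: max(2.8/1.3, 746/36) = 20.72 servings → $8.29.
strawberries only: max(2.8/0.4, 746/34) = 21.94 servings → $27.43.
cheddar only: max(2.8/0.4, 746/239) = 7 servings → $5.25.
whole-barley bread + strawberries: the both-tight solution has a negative serving — not a feasible corner.
whole-barley bread + cheddar with both tight: 1.251 servings and 2.933 servings → $2.70.
strawberries + cheddar with both tight: 4.522 servings and 2.478 servings → $7.51.
The minimum over all feasible corners is $2.70.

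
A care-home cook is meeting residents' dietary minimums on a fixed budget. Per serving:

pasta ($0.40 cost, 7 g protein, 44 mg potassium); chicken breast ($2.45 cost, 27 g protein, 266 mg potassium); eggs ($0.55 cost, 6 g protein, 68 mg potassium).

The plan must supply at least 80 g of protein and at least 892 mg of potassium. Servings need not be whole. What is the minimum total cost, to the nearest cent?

$7.23

Two binding constraints pin down two serving amounts, so the optimal mix uses at most two foods. The candidates are each food alone (scaled to the tighter of protein/potassium) and each pair with both constraints tight.
pasta only: max(80/7, 892/44) = 20.27 servings → $8.11.
chicken breast only: max(80/27, 892/266) = 3.353 servings → $8.22.
eggs only: max(80/6, 892/68) = 13.33 servings → $7.33.
pasta + chicken breast with both targets exact would need a negative amount; discard.
pasta + eggs with both tight: 0.4151 servings and 12.85 servings → $7.23.
chicken breast + eggs with both tight: 0.3667 servings and 11.68 servings → $7.32.
So the least-cost plan costs $7.23.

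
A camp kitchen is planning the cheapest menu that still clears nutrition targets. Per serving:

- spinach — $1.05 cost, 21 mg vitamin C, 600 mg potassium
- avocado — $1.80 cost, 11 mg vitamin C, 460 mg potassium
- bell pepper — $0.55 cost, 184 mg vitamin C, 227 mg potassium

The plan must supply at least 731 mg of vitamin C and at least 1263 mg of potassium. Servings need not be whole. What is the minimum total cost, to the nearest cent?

$2.81

spinach only: max(731/21, 1263/600) = 34.81 servings → $36.55.
avocado only: max(731/11, 1263/460) = 66.45 servings → $119.62.
bell pepper only: max(731/184, 1263/227) = 5.564 servings → $3.06.
spinach + avocado: intersection lies outside the first quadrant.
spinach + bell pepper with both tight: 0.6291 servings and 3.901 servings → $2.81.
avocado + bell pepper with both tight: 0.809 servings and 3.924 servings → $3.61.
The minimum over all feasible corners is $2.81.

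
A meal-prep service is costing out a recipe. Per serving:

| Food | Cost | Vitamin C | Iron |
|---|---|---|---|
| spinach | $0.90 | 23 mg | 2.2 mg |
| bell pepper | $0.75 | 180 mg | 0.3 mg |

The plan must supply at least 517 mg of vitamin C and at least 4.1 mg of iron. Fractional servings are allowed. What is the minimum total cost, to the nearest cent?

With two linear requirements the optimum uses one or two foods; enumerate the corners.
spinach only: max(517/23, 4.1/2.2) = 22.48 servings → $20.23.
bell pepper only: max(517/180, 4.1/0.3) = 13.67 servings → $10.25.
spinach + bell pepper with both tight: 1.498 servings and 2.681 servings → $3.36.
Cheapest feasible corner: $3.36.

$3.36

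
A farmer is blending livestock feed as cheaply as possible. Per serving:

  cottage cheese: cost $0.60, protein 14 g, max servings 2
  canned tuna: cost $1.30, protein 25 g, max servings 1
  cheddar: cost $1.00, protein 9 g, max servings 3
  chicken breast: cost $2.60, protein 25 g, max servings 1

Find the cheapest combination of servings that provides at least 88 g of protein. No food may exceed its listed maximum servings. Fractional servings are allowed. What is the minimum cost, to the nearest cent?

$6.21

Cost per g of protein: cottage cheese $0.0429, canned tuna $0.0520, chicken breast $0.1040, cheddar $0.1111.
Take 2 servings of cottage cheese: +28.0 g protein for $1.20 (total $1.20, still need 60.0 g).
Take 1 serving of canned tuna: +25.0 g protein for $1.30 (total $2.50, still need 35.0 g).
Take 1 serving of chicken breast: +25.0 g protein for $2.60 (total $5.10, still need 10.0 g).
Take 1.111 servings of cheddar: +10.0 g protein for $1.11 (total $6.21, still need 0.0 g).
Greedy by cheapest-per-g is optimal for a single linear constraint, so the minimum cost is $6.21.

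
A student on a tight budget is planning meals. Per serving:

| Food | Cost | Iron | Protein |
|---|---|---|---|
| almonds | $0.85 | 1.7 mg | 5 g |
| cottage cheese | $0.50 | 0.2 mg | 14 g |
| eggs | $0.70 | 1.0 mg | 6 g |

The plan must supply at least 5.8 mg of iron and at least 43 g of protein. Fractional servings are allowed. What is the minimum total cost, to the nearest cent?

An LP optimum is at a vertex; with two nutrient constraints at most two foods are used. Check each candidate.
almonds only: max(5.8/1.7, 43/5) = 8.6 servings → $7.31.
cottage cheese only: max(5.8/0.2, 43/14) = 29 servings → $14.50.
eggs only: max(5.8/1.0, 43/6) = 7.167 servings → $5.02.
almonds + cottage cheese with both tight: 3.184 servings and 1.934 servings → $3.67.
almonds + eggs: the both-tight solution has a negative serving — not a feasible corner.
cottage cheese + eggs with both tight: 0.6406 servings and 5.672 servings → $4.29.
The minimum over all feasible corners is $3.67.

$3.67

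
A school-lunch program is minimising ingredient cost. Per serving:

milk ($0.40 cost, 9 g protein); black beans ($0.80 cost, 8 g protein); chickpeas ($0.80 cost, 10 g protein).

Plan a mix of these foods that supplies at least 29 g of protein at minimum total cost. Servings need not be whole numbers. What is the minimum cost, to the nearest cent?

$1.29

Cost per g of protein: milk $0.0444, chickpeas $0.0800, black beans $0.1000.
With no serving limits, use only milk: 29 g / 9 g = 3.222 servings × $0.40 = $1.29.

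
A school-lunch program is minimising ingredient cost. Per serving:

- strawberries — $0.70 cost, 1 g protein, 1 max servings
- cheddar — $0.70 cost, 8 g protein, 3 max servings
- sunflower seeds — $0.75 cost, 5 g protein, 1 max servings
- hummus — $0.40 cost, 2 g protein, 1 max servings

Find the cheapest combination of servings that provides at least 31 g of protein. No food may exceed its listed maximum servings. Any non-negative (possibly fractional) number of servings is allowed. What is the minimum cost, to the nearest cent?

Cost per g of protein: cheddar $0.0875, sunflower seeds $0.1500, hummus $0.2000, strawberries $0.7000.
Take 3 servings of cheddar: +24.0 g protein for $2.10 (total $2.10, still need 7.0 g).
Take 1 serving of sunflower seeds: +5.0 g protein for $0.75 (total $2.85, still need 2.0 g).
Take 1 serving of hummus: +2.0 g protein for $0.40 (total $3.25, still need 0.0 g).
Filling from the cheapest source first is optimal under one linear minimum: $3.25.

$3.25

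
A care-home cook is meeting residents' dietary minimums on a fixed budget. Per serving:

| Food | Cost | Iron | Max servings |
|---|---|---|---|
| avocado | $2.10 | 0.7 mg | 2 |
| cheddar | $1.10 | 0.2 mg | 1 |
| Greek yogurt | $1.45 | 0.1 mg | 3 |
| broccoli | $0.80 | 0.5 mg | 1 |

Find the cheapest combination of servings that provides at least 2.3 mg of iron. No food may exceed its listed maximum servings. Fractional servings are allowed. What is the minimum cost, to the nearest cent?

$9.00

Cost per mg of iron: broccoli $1.6000, avocado $3.0000, cheddar $5.5000, Greek yogurt $14.5000.
Take 1 serving of broccoli: +0.5 mg iron for $0.80 (total $0.80, still need 1.8 mg).
Take 2 servings of avocado: +1.4 mg iron for $4.20 (total $5.00, still need 0.4 mg).
Take 1 serving of cheddar: +0.2 mg iron for $1.10 (total $6.10, still need 0.2 mg).
Take 2 servings of Greek yogurt: +0.2 mg iron for $2.90 (total $9.00, still need 0.0 mg).
Filling from the cheapest source first is optimal under one linear minimum: $9.00.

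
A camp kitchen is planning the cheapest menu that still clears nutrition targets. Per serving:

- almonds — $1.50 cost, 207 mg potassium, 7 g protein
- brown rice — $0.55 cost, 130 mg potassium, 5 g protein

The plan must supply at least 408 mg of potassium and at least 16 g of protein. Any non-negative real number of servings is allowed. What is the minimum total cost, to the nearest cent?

$1.76

With two linear requirements the optimum uses one or two foods; enumerate the corners.
almonds only: max(408/207, 16/7) = 2.286 servings → $3.43.
brown rice only: max(408/130, 16/5) = 3.2 servings → $1.76.
almonds + brown rice: the both-tight solution has a negative serving — not a feasible corner.
So the least-cost plan costs $1.76.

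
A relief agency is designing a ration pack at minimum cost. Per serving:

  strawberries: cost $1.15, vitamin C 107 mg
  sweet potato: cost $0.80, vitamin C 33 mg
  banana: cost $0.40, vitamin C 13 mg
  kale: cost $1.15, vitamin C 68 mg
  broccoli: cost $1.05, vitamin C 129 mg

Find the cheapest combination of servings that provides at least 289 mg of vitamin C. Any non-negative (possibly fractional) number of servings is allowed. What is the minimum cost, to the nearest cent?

$2.35

Cost per mg of vitamin C: broccoli $0.0081, strawberries $0.0107, kale $0.0169, sweet potato $0.0242, banana $0.0308.
With no serving limits, use only broccoli: 289 mg / 129 mg = 2.24 servings × $1.05 = $2.35.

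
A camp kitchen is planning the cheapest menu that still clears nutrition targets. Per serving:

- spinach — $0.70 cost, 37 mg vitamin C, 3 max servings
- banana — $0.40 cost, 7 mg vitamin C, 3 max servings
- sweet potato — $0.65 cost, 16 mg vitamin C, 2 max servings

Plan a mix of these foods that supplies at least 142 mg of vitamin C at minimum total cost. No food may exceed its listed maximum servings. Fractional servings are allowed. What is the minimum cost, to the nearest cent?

Cost per mg of vitamin C: spinach $0.0189, sweet potato $0.0406, banana $0.0571.
Take 3 servings of spinach: +111.0 mg vitamin C for $2.10 (total $2.10, still need 31.0 mg).
Take 1.938 servings of sweet potato: +31.0 mg vitamin C for $1.26 (total $3.36, still need 0.0 mg).
Filling from the cheapest source first is optimal under one linear minimum: $3.36.

$3.36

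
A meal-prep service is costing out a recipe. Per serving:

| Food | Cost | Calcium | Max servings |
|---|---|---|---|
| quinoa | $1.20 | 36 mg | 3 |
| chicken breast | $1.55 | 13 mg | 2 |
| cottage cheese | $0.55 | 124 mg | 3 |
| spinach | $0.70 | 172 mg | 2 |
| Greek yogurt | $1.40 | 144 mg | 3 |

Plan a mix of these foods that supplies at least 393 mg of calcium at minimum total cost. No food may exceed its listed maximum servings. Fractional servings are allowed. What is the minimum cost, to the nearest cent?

$1.62

Cost per mg of calcium: spinach $0.0041, cottage cheese $0.0044, Greek yogurt $0.0097, quinoa $0.0333, chicken breast $0.1192.
Take 2 servings of spinach: +344.0 mg calcium for $1.40 (total $1.40, still need 49.0 mg).
Take 0.3952 servings of cottage cheese: +49.0 mg calcium for $0.22 (total $1.62, still need 0.0 mg).
Greedy by cheapest-per-mg is optimal for a single linear constraint, so the minimum cost is $1.62.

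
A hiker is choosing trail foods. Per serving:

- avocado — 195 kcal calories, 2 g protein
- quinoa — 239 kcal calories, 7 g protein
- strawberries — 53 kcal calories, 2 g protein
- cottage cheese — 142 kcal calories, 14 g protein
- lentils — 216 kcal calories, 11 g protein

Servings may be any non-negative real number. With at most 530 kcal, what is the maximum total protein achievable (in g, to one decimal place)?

Protein per kcal: cottage cheese 0.09859, lentils 0.05093, strawberries 0.03774, quinoa 0.02929, avocado 0.01026.
With no serving limits, spend the whole calories allowance on cottage cheese: 530 kcal / 142 kcal × 14 g = 52.3 g.

52.3 g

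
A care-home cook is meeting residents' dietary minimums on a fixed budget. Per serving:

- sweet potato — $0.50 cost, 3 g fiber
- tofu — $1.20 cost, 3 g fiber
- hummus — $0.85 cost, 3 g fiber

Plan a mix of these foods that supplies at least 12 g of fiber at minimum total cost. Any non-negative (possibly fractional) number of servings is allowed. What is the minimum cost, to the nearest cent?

Cost per g of fiber: sweet potato $0.1667, hummus $0.2833, tofu $0.4000.
With no serving limits, use only sweet potato: 12 g / 3 g = 4 servings × $0.50 = $2.00.

$2.00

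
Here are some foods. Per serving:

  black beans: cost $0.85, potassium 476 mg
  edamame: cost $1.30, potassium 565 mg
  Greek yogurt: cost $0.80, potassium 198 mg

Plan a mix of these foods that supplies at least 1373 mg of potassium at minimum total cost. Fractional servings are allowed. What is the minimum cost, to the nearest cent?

Cost per mg of potassium: black beans $0.0018, edamame $0.0023, Greek yogurt $0.0040.
With no serving limits, use only black beans: 1373 mg / 476 mg = 2.884 servings × $0.85 = $2.45.

$2.45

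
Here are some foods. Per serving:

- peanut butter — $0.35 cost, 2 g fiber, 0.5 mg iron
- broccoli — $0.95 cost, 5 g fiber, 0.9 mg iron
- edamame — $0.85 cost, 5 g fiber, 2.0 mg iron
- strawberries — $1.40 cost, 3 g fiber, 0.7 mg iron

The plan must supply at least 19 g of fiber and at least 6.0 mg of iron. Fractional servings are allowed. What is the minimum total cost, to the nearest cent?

peanut butter only: max(19/2, 6.0/0.5) = 12 servings → $4.20.
broccoli only: max(19/5, 6.0/0.9) = 6.667 servings → $6.33.
edamame only: max(19/5, 6.0/2.0) = 3.8 servings → $3.23.
strawberries only: max(19/3, 6.0/0.7) = 8.571 servings → $12.00.
peanut butter + broccoli with both targets exact would need a negative amount; discard.
peanut butter + edamame with both tight: 5.333 servings and 1.667 servings → $3.28.
peanut butter + strawberries: the both-tight solution has a negative serving — not a feasible corner.
broccoli + edamame with both tight: 1.455 servings and 2.345 servings → $3.38.
broccoli + strawberries: intersection lies outside the first quadrant.
edamame + strawberries with both tight: 1.88 servings and 3.2 servings → $6.08.
So the least-cost plan costs $3.23.

$3.23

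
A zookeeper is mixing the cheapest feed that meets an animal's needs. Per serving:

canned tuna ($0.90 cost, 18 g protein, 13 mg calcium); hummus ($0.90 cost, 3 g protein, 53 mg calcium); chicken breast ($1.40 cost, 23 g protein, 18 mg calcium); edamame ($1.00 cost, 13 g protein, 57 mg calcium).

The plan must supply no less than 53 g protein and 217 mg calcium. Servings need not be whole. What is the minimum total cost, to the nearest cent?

For a min-cost LP with two ≥-constraints, a basic feasible solution has at most two positive variables.
canned tuna only: max(53/18, 217/13) = 16.69 servings → $15.02.
hummus only: max(53/3, 217/53) = 17.67 servings → $15.90.
chicken breast only: max(53/23, 217/18) = 12.06 servings → $16.88.
edamame only: max(53/13, 217/57) = 4.077 servings → $4.08.
canned tuna + hummus with both tight: 2.358 servings and 3.516 servings → $5.29.
canned tuna + chicken breast with both targets exact would need a negative amount; discard.
canned tuna + edamame with both tight: 0.2334 servings and 3.754 servings → $3.96.
hummus + chicken breast with both tight: 3.465 servings and 1.852 servings → $5.71.
hummus + edamame with both targets exact would need a negative amount; discard.
chicken breast + edamame with both tight: 0.1857 servings and 3.748 servings → $4.01.
The minimum over all feasible corners is $3.96.

$3.96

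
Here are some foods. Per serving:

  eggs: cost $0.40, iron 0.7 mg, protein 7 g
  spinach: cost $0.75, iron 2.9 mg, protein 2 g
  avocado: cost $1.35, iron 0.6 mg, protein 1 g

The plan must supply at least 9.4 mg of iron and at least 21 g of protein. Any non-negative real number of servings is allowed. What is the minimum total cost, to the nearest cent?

$2.92

Two binding constraints pin down two serving amounts, so the optimal mix uses at most two foods. The candidates are each food alone (scaled to the tighter of iron/protein) and each pair with both constraints tight.
eggs only: max(9.4/0.7, 21/7) = 13.43 servings → $5.37.
spinach only: max(9.4/2.9, 21/2) = 10.5 servings → $7.88.
avocado only: max(9.4/0.6, 21/1) = 21 servings → $28.35.
eggs + spinach with both tight: 2.228 servings and 2.704 servings → $2.92.
eggs + avocado with both tight: 0.9143 servings and 14.6 servings → $20.08.
spinach + avocado: the both-tight solution has a negative serving — not a feasible corner.
The minimum over all feasible corners is $2.92.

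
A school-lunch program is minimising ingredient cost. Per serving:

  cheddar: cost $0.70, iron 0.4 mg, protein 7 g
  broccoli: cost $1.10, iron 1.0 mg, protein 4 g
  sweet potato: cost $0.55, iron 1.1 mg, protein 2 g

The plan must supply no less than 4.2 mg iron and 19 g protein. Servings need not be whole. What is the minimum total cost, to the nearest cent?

Minimising a linear cost over {iron ≥ 4.2, protein ≥ 19, servings ≥ 0} — the optimum is at a vertex, using one or two foods.
cheddar only: max(4.2/0.4, 19/7) = 10.5 servings → $7.35.
broccoli only: max(4.2/1.0, 19/4) = 4.75 servings → $5.22.
sweet potato only: max(4.2/1.1, 19/2) = 9.5 servings → $5.22.
cheddar + broccoli with both tight: 0.4074 servings and 4.037 servings → $4.73.
cheddar + sweet potato with both tight: 1.812 servings and 3.159 servings → $3.01.
broccoli + sweet potato: intersection lies outside the first quadrant.
Cheapest feasible corner: $3.01.

$3.01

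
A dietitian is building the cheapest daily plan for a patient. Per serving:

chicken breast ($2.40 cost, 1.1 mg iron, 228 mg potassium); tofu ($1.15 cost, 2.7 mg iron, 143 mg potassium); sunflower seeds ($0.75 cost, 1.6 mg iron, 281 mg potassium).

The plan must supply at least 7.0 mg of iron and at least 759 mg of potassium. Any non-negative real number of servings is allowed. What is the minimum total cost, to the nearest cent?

Minimising a linear cost over {iron ≥ 7.0, potassium ≥ 759, servings ≥ 0} — the optimum is at a vertex, using one or two foods.
chicken breast only: max(7.0/1.1, 759/228) = 6.364 servings → $15.27.
tofu only: max(7.0/2.7, 759/143) = 5.308 servings → $6.10.
sunflower seeds only: max(7.0/1.6, 759/281) = 4.375 servings → $3.28.
chicken breast + tofu with both tight: 2.287 servings and 1.661 servings → $7.40.
chicken breast + sunflower seeds: intersection lies outside the first quadrant.
tofu + sunflower seeds with both tight: 1.42 servings and 1.978 servings → $3.12.
The minimum over all feasible corners is $3.12.

$3.12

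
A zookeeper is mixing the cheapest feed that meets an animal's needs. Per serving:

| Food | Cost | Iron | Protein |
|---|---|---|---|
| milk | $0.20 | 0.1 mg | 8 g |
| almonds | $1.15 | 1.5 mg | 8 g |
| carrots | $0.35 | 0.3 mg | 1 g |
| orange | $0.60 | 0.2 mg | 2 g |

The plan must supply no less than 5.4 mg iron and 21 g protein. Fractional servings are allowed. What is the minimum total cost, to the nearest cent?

An LP optimum is at a vertex; with two nutrient constraints at most two foods are used. Check each candidate.
milk only: max(5.4/0.1, 21/8) = 54 servings → $10.80.
almonds only: max(5.4/1.5, 21/8) = 3.6 servings → $4.14.
carrots only: max(5.4/0.3, 21/1) = 21 servings → $7.35.
orange only: max(5.4/0.2, 21/2) = 27 servings → $16.20.
milk + almonds: the both-tight solution has a negative serving — not a feasible corner.
milk + carrots with both tight: 0.3913 servings and 17.87 servings → $6.33.
milk + orange: the both-tight solution has a negative serving — not a feasible corner.
almonds + carrots with both tight: 1 serving and 13 servings → $5.70.
almonds + orange with both targets exact would need a negative amount; discard.
carrots + orange with both tight: 16.5 servings and 2.25 servings → $7.12.
Cheapest feasible corner: $4.14.

$4.14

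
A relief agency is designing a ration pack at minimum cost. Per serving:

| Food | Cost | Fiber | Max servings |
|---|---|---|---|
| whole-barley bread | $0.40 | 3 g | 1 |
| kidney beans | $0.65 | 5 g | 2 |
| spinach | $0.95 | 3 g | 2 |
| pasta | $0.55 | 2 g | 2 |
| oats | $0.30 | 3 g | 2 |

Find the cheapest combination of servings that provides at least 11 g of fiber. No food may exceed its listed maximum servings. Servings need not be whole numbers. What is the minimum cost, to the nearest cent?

Cost per g of fiber: oats $0.1000, kidney beans $0.1300, whole-barley bread $0.1333, pasta $0.2750, spinach $0.3167.
Take 2 servings of oats: +6.0 g fiber for $0.60 (total $0.60, still need 5.0 g).
Take 1 serving of kidney beans: +5.0 g fiber for $0.65 (total $1.25, still need 0.0 g).
Greedy by cheapest-per-g is optimal for a single linear constraint, so the minimum cost is $1.25.

$1.25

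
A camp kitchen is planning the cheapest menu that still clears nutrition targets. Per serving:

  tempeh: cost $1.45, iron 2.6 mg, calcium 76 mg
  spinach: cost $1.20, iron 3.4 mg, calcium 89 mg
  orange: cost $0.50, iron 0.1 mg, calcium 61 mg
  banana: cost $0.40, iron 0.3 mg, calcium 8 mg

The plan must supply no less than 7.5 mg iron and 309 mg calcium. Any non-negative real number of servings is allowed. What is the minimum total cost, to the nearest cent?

Compare the cost at each extreme point of the feasible region.
tempeh only: max(7.5/2.6, 309/76) = 4.066 servings → $5.90.
spinach only: max(7.5/3.4, 309/89) = 3.472 servings → $4.17.
orange only: max(7.5/0.1, 309/61) = 75 servings → $37.50.
banana only: max(7.5/0.3, 309/8) = 38.62 servings → $15.45.
tempeh + spinach: the both-tight solution has a negative serving — not a feasible corner.
tempeh + orange with both tight: 2.825 servings and 1.546 servings → $4.87.
tempeh + banana with both targets exact would need a negative amount; discard.
spinach + orange with both tight: 2.149 servings and 1.93 servings → $3.54.
spinach + banana with both targets exact would need a negative amount; discard.
orange + banana with both tight: 1.869 servings and 24.38 servings → $10.69.
The minimum over all feasible corners is $3.54.

$3.54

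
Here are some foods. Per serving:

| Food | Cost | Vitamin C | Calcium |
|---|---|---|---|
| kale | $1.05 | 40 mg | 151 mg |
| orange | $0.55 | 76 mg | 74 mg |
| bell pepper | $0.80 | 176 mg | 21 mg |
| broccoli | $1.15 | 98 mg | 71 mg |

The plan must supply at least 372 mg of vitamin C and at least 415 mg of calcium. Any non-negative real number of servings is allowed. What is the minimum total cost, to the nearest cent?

For a min-cost LP with two ≥-constraints, a basic feasible solution has at most two positive variables.
kale only: max(372/40, 415/151) = 9.3 servings → $9.77.
orange only: max(372/76, 415/74) = 5.608 servings → $3.08.
bell pepper only: max(372/176, 415/21) = 19.76 servings → $15.81.
broccoli only: max(372/98, 415/71) = 5.845 servings → $6.72.
kale + orange with both tight: 0.4711 servings and 4.647 servings → $3.05.
kale + bell pepper with both tight: 2.535 servings and 1.538 servings → $3.89.
kale + broccoli with both tight: 1.192 servings and 3.309 servings → $5.06.
orange + bell pepper: intersection lies outside the first quadrant.
orange + broccoli: intersection lies outside the first quadrant.
bell pepper + broccoli: the both-tight solution has a negative serving — not a feasible corner.
Cheapest feasible corner: $3.05.

$3.05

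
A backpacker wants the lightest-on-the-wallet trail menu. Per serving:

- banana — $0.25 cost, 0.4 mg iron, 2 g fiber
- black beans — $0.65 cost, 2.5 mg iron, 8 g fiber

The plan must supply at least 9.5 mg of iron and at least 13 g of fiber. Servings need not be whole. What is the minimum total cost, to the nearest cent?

For a min-cost LP with two ≥-constraints, a basic feasible solution has at most two positive variables.
banana only: max(9.5/0.4, 13/2) = 23.75 servings → $5.94.
black beans only: max(9.5/2.5, 13/8) = 3.8 servings → $2.47.
banana + black beans with both targets exact would need a negative amount; discard.
So the least-cost plan costs $2.47.

$2.47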